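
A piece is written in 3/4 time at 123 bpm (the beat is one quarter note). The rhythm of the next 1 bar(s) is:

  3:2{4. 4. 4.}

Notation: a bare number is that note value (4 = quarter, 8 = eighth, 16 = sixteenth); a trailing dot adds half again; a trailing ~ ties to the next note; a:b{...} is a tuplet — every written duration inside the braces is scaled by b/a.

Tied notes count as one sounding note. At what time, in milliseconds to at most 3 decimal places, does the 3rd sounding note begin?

1. 0.0ms @ 0 + 487.805ms (1)
2. 487.805ms @ 1 + 487.805ms (1)
3. 975.61ms @ 2 + 487.805ms (1)

note 3 onset = 2b = 975.61ms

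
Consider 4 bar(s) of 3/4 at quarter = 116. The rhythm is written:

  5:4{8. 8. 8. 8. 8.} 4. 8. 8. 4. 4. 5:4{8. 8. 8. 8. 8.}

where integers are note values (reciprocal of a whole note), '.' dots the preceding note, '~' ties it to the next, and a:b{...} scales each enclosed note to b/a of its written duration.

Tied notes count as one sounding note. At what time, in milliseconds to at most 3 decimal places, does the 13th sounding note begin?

note 13 onset = 51/5b = 5275.862ms

1. 0.0ms @ 0 + 310.345ms (3/5)
2. 310.345ms @ 3/5 + 310.345ms (3/5)
3. 620.69ms @ 6/5 + 310.345ms (3/5)
4. 931.034ms @ 9/5 + 310.345ms (3/5)
5. 1241.379ms @ 12/5 + 310.345ms (3/5)
6. 1551.724ms @ 3 + 775.862ms (3/2)
7. 2327.586ms @ 9/2 + 387.931ms (3/4)
8. 2715.517ms @ 21/4 + 387.931ms (3/4)
9. 3103.448ms @ 6 + 775.862ms (3/2)
10. 3879.31ms @ 15/2 + 775.862ms (3/2)
11. 4655.172ms @ 9 + 310.345ms (3/5)
12. 4965.517ms @ 48/5 + 310.345ms (3/5)
13. 5275.862ms @ 51/5 + 310.345ms (3/5)
14. 5586.207ms @ 54/5 + 310.345ms (3/5)
15. 5896.552ms @ 57/5 + 310.345ms (3/5)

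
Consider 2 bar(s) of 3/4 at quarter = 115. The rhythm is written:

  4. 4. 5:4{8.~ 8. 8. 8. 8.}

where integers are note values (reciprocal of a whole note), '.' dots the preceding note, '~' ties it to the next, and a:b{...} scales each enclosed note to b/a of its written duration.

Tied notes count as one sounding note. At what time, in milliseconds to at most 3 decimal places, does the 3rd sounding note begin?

note 3 onset = 3b = 1565.217ms

1. 0.0ms @ 0 + 782.609ms (3/2)
2. 782.609ms @ 3/2 + 782.609ms (3/2)
3. 1565.217ms @ 3 + 626.087ms (6/5)
4. 2191.304ms @ 21/5 + 313.043ms (3/5)
5. 2504.348ms @ 24/5 + 313.043ms (3/5)
6. 2817.391ms @ 27/5 + 313.043ms (3/5)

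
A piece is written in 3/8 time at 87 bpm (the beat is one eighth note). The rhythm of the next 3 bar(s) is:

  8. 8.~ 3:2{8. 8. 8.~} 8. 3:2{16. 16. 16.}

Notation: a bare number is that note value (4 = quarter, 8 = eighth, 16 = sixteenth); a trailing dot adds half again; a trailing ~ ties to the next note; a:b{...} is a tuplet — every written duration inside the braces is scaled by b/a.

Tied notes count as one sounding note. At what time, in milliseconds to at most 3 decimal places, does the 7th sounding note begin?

1. 0.0ms @ 0 + 1034.483ms (3/2)
2. 1034.483ms @ 3/2 + 1724.138ms (5/2)
3. 2758.621ms @ 4 + 689.655ms (1)
4. 3448.276ms @ 5 + 1724.138ms (5/2)
5. 5172.414ms @ 15/2 + 344.828ms (1/2)
6. 5517.241ms @ 8 + 344.828ms (1/2)
7. 5862.069ms @ 17/2 + 344.828ms (1/2)

note 7 onset = 17/2b = 5862.069ms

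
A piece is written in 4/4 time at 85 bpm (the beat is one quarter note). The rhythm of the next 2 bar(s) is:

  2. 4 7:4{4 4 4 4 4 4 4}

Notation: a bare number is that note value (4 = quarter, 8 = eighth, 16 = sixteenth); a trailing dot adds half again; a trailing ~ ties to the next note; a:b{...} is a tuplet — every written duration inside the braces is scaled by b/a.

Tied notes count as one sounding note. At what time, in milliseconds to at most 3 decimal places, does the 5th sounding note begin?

note 5 onset = 36/7b = 3630.252ms

1. 0.0ms @ 0 + 2117.647ms (3)
2. 2117.647ms @ 3 + 705.882ms (1)
3. 2823.529ms @ 4 + 403.361ms (4/7)
4. 3226.891ms @ 32/7 + 403.361ms (4/7)
5. 3630.252ms @ 36/7 + 403.361ms (4/7)
6. 4033.613ms @ 40/7 + 403.361ms (4/7)
7. 4436.975ms @ 44/7 + 403.361ms (4/7)
8. 4840.336ms @ 48/7 + 403.361ms (4/7)
9. 5243.697ms @ 52/7 + 403.361ms (4/7)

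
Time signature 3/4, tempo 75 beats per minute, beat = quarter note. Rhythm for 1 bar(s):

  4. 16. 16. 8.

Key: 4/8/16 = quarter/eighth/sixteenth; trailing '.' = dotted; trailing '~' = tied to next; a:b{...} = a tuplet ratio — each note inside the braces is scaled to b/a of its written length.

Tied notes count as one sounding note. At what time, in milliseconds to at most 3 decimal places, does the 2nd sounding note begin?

1. 0.0ms @ 0 + 1200.0ms (3/2)
2. 1200.0ms @ 3/2 + 300.0ms (3/8)
3. 1500.0ms @ 15/8 + 300.0ms (3/8)
4. 1800.0ms @ 9/4 + 600.0ms (3/4)

note 2 onset = 3/2b = 1200.0ms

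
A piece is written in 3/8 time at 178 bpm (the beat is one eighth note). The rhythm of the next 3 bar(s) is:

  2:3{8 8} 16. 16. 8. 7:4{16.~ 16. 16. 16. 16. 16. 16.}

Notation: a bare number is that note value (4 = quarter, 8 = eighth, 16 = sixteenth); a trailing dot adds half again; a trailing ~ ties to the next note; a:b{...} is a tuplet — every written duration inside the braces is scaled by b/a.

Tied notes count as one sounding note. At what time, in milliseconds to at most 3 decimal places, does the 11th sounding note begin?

1. 0.0ms @ 0 + 505.618ms (3/2)
2. 505.618ms @ 3/2 + 505.618ms (3/2)
3. 1011.236ms @ 3 + 252.809ms (3/4)
4. 1264.045ms @ 15/4 + 252.809ms (3/4)
5. 1516.854ms @ 9/2 + 505.618ms (3/2)
6. 2022.472ms @ 6 + 288.925ms (6/7)
7. 2311.396ms @ 48/7 + 144.462ms (3/7)
8. 2455.859ms @ 51/7 + 144.462ms (3/7)
9. 2600.321ms @ 54/7 + 144.462ms (3/7)
10. 2744.783ms @ 57/7 + 144.462ms (3/7)
11. 2889.246ms @ 60/7 + 144.462ms (3/7)

note 11 onset = 60/7b = 2889.246ms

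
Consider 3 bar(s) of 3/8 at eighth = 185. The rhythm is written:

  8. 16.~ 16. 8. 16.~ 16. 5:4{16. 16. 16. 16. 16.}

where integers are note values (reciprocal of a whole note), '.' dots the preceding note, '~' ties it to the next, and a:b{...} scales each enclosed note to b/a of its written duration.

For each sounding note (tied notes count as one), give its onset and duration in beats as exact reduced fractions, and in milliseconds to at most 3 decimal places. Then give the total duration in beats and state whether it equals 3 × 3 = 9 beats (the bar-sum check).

1) 0.0ms=0b +486.486ms=3/2b
2) 486.486ms=3/2b +486.486ms=3/2b
3) 972.973ms=3b +486.486ms=3/2b
4) 1459.459ms=9/2b +486.486ms=3/2b
5) 1945.946ms=6b +194.595ms=3/5b
6) 2140.541ms=33/5b +194.595ms=3/5b
7) 2335.135ms=36/5b +194.595ms=3/5b
8) 2529.73ms=39/5b +194.595ms=3/5b
9) 2724.324ms=42/5b +194.595ms=3/5b
Σ=9b of 9 (185bpm 3/8) — PASS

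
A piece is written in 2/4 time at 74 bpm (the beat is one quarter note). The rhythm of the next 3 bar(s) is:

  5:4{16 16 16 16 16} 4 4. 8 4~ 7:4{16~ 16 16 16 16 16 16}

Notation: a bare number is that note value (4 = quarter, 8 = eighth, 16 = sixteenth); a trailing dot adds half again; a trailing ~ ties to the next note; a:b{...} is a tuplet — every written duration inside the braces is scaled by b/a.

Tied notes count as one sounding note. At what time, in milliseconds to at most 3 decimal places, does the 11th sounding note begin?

1. 0.0ms @ 0 + 162.162ms (1/5)
2. 162.162ms @ 1/5 + 162.162ms (1/5)
3. 324.324ms @ 2/5 + 162.162ms (1/5)
4. 486.486ms @ 3/5 + 162.162ms (1/5)
5. 648.649ms @ 4/5 + 162.162ms (1/5)
6. 810.811ms @ 1 + 810.811ms (1)
7. 1621.622ms @ 2 + 1216.216ms (3/2)
8. 2837.838ms @ 7/2 + 405.405ms (1/2)
9. 3243.243ms @ 4 + 1042.471ms (9/7)
10. 4285.714ms @ 37/7 + 115.83ms (1/7)
11. 4401.544ms @ 38/7 + 115.83ms (1/7)
12. 4517.375ms @ 39/7 + 115.83ms (1/7)
13. 4633.205ms @ 40/7 + 115.83ms (1/7)
14. 4749.035ms @ 41/7 + 115.83ms (1/7)

note 11 onset = 38/7b = 4401.544ms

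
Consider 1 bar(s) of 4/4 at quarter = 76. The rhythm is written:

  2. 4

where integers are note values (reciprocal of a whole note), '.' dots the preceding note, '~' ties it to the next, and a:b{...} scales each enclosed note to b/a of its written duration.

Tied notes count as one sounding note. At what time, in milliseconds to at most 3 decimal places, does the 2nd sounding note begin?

1. 0.0ms @ 0 + 2368.421ms (3)
2. 2368.421ms @ 3 + 789.474ms (1)

note 2 onset = 3b = 2368.421ms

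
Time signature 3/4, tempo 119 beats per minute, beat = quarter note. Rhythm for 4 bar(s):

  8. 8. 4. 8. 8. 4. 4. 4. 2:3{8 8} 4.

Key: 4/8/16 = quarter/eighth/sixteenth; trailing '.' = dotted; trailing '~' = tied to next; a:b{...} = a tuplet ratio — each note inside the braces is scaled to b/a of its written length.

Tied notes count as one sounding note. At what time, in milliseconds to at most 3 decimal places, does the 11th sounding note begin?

note 11 onset = 21/2b = 5294.118ms

1. 0.0ms @ 0 + 378.151ms (3/4)
2. 378.151ms @ 3/4 + 378.151ms (3/4)
3. 756.303ms @ 3/2 + 756.303ms (3/2)
4. 1512.605ms @ 3 + 378.151ms (3/4)
5. 1890.756ms @ 15/4 + 378.151ms (3/4)
6. 2268.908ms @ 9/2 + 756.303ms (3/2)
7. 3025.21ms @ 6 + 756.303ms (3/2)
8. 3781.513ms @ 15/2 + 756.303ms (3/2)
9. 4537.815ms @ 9 + 378.151ms (3/4)
10. 4915.966ms @ 39/4 + 378.151ms (3/4)
11. 5294.118ms @ 21/2 + 756.303ms (3/2)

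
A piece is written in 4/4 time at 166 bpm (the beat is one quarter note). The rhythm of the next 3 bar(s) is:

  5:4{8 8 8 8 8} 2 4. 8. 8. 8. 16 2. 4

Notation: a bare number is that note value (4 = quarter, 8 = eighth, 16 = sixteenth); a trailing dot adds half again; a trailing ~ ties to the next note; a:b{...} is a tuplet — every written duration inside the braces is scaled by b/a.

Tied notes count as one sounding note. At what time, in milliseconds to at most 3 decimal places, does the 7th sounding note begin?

note 7 onset = 4b = 1445.783ms

1. 0.0ms @ 0 + 144.578ms (2/5)
2. 144.578ms @ 2/5 + 144.578ms (2/5)
3. 289.157ms @ 4/5 + 144.578ms (2/5)
4. 433.735ms @ 6/5 + 144.578ms (2/5)
5. 578.313ms @ 8/5 + 144.578ms (2/5)
6. 722.892ms @ 2 + 722.892ms (2)
7. 1445.783ms @ 4 + 542.169ms (3/2)
8. 1987.952ms @ 11/2 + 271.084ms (3/4)
9. 2259.036ms @ 25/4 + 271.084ms (3/4)
10. 2530.12ms @ 7 + 271.084ms (3/4)
11. 2801.205ms @ 31/4 + 90.361ms (1/4)
12. 2891.566ms @ 8 + 1084.337ms (3)
13. 3975.904ms @ 11 + 361.446ms (1)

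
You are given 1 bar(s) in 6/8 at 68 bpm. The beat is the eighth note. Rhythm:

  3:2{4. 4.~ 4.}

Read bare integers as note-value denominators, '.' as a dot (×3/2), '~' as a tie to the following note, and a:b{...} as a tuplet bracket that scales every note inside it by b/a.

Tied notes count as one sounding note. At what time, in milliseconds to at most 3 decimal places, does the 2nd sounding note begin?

note 2 onset = 2b = 1764.706ms

1. 0.0ms @ 0 + 1764.706ms (2)
2. 1764.706ms @ 2 + 3529.412ms (4)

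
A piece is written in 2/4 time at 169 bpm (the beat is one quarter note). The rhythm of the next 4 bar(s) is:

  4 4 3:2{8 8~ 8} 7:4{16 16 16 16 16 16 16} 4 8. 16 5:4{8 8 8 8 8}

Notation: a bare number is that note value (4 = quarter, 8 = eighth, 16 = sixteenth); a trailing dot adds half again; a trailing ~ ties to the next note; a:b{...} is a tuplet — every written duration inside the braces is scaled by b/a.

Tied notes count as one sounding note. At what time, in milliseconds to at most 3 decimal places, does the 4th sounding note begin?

1. 0.0ms @ 0 + 355.03ms (1)
2. 355.03ms @ 1 + 355.03ms (1)
3. 710.059ms @ 2 + 118.343ms (1/3)
4. 828.402ms @ 7/3 + 236.686ms (2/3)
5. 1065.089ms @ 3 + 50.719ms (1/7)
6. 1115.807ms @ 22/7 + 50.719ms (1/7)
7. 1166.526ms @ 23/7 + 50.719ms (1/7)
8. 1217.244ms @ 24/7 + 50.719ms (1/7)
9. 1267.963ms @ 25/7 + 50.719ms (1/7)
10. 1318.681ms @ 26/7 + 50.719ms (1/7)
11. 1369.4ms @ 27/7 + 50.719ms (1/7)
12. 1420.118ms @ 4 + 355.03ms (1)
13. 1775.148ms @ 5 + 266.272ms (3/4)
14. 2041.42ms @ 23/4 + 88.757ms (1/4)
15. 2130.178ms @ 6 + 142.012ms (2/5)
16. 2272.189ms @ 32/5 + 142.012ms (2/5)
17. 2414.201ms @ 34/5 + 142.012ms (2/5)
18. 2556.213ms @ 36/5 + 142.012ms (2/5)
19. 2698.225ms @ 38/5 + 142.012ms (2/5)

note 4 onset = 7/3b = 828.402ms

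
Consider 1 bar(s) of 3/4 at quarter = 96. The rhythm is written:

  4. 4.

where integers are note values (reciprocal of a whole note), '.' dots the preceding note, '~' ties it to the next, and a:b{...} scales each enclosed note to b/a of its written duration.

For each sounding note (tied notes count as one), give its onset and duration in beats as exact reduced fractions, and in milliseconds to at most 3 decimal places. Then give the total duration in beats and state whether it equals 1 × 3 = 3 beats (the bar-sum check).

1) 0.0ms=0b +937.5ms=3/2b
2) 937.5ms=3/2b +937.5ms=3/2b
Σ=3b of 3 (96bpm 3/4) — PASS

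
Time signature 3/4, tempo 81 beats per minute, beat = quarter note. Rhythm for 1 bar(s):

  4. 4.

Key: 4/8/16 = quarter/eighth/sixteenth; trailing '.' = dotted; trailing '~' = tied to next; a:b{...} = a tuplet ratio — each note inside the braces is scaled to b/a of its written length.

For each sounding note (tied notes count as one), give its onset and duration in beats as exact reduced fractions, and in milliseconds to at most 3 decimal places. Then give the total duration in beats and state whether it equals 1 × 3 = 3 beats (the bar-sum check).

1) 0.0ms=0b +1111.111ms=3/2b
2) 1111.111ms=3/2b +1111.111ms=3/2b
Σ=3b of 3 (81bpm 3/4) — PASS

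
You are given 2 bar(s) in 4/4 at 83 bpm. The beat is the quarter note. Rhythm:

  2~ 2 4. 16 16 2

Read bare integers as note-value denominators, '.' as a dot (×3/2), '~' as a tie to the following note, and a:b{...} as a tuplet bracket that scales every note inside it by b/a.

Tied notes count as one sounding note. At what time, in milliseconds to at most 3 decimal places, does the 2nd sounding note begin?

1. 0.0ms @ 0 + 2891.566ms (4)
2. 2891.566ms @ 4 + 1084.337ms (3/2)
3. 3975.904ms @ 11/2 + 180.723ms (1/4)
4. 4156.627ms @ 23/4 + 180.723ms (1/4)
5. 4337.349ms @ 6 + 1445.783ms (2)

note 2 onset = 4b = 2891.566ms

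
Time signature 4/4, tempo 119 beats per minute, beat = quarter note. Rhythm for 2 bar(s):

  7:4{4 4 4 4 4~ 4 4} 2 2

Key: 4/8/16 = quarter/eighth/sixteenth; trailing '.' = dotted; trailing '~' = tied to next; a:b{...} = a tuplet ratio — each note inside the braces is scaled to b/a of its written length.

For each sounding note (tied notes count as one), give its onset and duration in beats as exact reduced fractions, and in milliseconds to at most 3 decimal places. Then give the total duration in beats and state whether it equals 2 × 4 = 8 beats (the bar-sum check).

1) 0.0ms=0b +288.115ms=4/7b
2) 288.115ms=4/7b +288.115ms=4/7b
3) 576.23ms=8/7b +288.115ms=4/7b
4) 864.346ms=12/7b +288.115ms=4/7b
5) 1152.461ms=16/7b +576.23ms=8/7b
6) 1728.691ms=24/7b +288.115ms=4/7b
7) 2016.807ms=4b +1008.403ms=2b
8) 3025.21ms=6b +1008.403ms=2b
Σ=8b of 8 (119bpm 4/4) — PASS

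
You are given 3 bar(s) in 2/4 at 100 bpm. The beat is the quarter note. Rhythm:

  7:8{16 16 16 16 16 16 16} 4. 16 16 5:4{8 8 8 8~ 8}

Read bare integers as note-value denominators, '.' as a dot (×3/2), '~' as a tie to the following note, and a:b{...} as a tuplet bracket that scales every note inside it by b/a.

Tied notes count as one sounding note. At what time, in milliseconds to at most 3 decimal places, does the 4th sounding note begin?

1. 0.0ms @ 0 + 171.429ms (2/7)
2. 171.429ms @ 2/7 + 171.429ms (2/7)
3. 342.857ms @ 4/7 + 171.429ms (2/7)
4. 514.286ms @ 6/7 + 171.429ms (2/7)
5. 685.714ms @ 8/7 + 171.429ms (2/7)
6. 857.143ms @ 10/7 + 171.429ms (2/7)
7. 1028.571ms @ 12/7 + 171.429ms (2/7)
8. 1200.0ms @ 2 + 900.0ms (3/2)
9. 2100.0ms @ 7/2 + 150.0ms (1/4)
10. 2250.0ms @ 15/4 + 150.0ms (1/4)
11. 2400.0ms @ 4 + 240.0ms (2/5)
12. 2640.0ms @ 22/5 + 240.0ms (2/5)
13. 2880.0ms @ 24/5 + 240.0ms (2/5)
14. 3120.0ms @ 26/5 + 480.0ms (4/5)

note 4 onset = 6/7b = 514.286ms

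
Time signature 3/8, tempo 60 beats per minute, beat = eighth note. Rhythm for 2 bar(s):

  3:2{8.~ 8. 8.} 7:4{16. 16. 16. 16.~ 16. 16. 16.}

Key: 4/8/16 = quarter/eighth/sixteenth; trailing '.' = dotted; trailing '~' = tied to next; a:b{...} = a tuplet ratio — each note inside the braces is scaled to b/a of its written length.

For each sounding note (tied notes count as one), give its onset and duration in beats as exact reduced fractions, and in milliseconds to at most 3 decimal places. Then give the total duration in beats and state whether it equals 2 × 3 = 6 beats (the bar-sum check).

1) 0.0ms=0b +2000.0ms=2b
2) 2000.0ms=2b +1000.0ms=1b
3) 3000.0ms=3b +428.571ms=3/7b
4) 3428.571ms=24/7b +428.571ms=3/7b
5) 3857.143ms=27/7b +428.571ms=3/7b
6) 4285.714ms=30/7b +857.143ms=6/7b
7) 5142.857ms=36/7b +428.571ms=3/7b
8) 5571.429ms=39/7b +428.571ms=3/7b
Σ=6b of 6 (60bpm 3/8) — PASS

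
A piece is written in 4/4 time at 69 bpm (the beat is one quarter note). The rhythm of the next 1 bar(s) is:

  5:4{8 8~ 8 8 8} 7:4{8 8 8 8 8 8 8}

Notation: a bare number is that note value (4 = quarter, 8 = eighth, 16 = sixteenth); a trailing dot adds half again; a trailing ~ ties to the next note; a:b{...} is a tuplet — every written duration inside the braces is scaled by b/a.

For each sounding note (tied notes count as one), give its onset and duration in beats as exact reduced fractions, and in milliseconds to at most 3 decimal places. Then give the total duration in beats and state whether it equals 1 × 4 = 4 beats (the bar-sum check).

1) 0.0ms=0b +347.826ms=2/5b
2) 347.826ms=2/5b +695.652ms=4/5b
3) 1043.478ms=6/5b +347.826ms=2/5b
4) 1391.304ms=8/5b +347.826ms=2/5b
5) 1739.13ms=2b +248.447ms=2/7b
6) 1987.578ms=16/7b +248.447ms=2/7b
7) 2236.025ms=18/7b +248.447ms=2/7b
8) 2484.472ms=20/7b +248.447ms=2/7b
9) 2732.919ms=22/7b +248.447ms=2/7b
10) 2981.366ms=24/7b +248.447ms=2/7b
11) 3229.814ms=26/7b +248.447ms=2/7b
Σ=4b of 4 (69bpm 4/4) — PASS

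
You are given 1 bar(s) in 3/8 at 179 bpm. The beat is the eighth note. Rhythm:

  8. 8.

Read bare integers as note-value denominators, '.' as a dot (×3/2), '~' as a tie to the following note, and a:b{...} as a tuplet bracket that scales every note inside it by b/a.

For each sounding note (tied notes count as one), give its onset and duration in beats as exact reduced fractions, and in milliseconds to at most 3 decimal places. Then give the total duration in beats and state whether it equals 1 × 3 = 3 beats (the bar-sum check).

1) 0.0ms=0b +502.793ms=3/2b
2) 502.793ms=3/2b +502.793ms=3/2b
Σ=3b of 3 (179bpm 3/8) — PASS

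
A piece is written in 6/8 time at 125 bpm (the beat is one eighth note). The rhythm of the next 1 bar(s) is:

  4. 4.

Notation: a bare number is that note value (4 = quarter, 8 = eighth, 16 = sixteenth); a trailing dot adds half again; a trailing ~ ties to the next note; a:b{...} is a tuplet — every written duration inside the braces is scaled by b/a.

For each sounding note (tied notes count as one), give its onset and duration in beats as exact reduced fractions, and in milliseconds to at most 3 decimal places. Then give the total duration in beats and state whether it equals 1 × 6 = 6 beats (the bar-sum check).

1) 0.0ms=0b +1440.0ms=3b
2) 1440.0ms=3b +1440.0ms=3b
Σ=6b of 6 (125bpm 6/8) — PASS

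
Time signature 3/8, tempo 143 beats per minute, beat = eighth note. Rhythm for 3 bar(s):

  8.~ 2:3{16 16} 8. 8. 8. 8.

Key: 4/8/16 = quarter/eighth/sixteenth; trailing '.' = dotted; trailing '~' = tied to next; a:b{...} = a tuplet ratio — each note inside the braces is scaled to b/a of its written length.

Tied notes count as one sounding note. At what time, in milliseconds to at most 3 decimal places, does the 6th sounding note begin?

1. 0.0ms @ 0 + 944.056ms (9/4)
2. 944.056ms @ 9/4 + 314.685ms (3/4)
3. 1258.741ms @ 3 + 629.371ms (3/2)
4. 1888.112ms @ 9/2 + 629.371ms (3/2)
5. 2517.483ms @ 6 + 629.371ms (3/2)
6. 3146.853ms @ 15/2 + 629.371ms (3/2)

note 6 onset = 15/2b = 3146.853ms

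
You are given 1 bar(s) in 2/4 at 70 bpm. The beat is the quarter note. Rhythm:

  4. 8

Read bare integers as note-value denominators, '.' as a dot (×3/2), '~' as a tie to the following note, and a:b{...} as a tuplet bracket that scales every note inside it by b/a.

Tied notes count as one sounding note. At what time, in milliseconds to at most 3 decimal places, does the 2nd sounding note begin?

note 2 onset = 3/2b = 1285.714ms

1. 0.0ms @ 0 + 1285.714ms (3/2)
2. 1285.714ms @ 3/2 + 428.571ms (1/2)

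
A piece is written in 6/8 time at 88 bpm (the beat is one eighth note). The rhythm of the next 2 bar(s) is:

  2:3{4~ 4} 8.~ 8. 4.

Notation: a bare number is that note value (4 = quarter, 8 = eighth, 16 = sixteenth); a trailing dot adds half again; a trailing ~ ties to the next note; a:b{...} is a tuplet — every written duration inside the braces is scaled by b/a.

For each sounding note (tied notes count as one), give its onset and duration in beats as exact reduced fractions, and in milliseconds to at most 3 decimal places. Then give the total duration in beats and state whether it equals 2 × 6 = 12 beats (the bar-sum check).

1) 0.0ms=0b +4090.909ms=6b
2) 4090.909ms=6b +2045.455ms=3b
3) 6136.364ms=9b +2045.455ms=3b
Σ=12b of 12 (88bpm 6/8) — PASS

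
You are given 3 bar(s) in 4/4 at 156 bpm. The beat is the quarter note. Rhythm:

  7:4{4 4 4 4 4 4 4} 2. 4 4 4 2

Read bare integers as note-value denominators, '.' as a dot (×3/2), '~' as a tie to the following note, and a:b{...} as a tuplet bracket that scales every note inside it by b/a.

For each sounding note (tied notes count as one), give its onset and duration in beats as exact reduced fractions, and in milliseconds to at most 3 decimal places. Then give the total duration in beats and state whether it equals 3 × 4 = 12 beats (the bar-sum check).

1) 0.0ms=0b +219.78ms=4/7b
2) 219.78ms=4/7b +219.78ms=4/7b
3) 439.56ms=8/7b +219.78ms=4/7b
4) 659.341ms=12/7b +219.78ms=4/7b
5) 879.121ms=16/7b +219.78ms=4/7b
6) 1098.901ms=20/7b +219.78ms=4/7b
7) 1318.681ms=24/7b +219.78ms=4/7b
8) 1538.462ms=4b +1153.846ms=3b
9) 2692.308ms=7b +384.615ms=1b
10) 3076.923ms=8b +384.615ms=1b
11) 3461.538ms=9b +384.615ms=1b
12) 3846.154ms=10b +769.231ms=2b
Σ=12b of 12 (156bpm 4/4) — PASS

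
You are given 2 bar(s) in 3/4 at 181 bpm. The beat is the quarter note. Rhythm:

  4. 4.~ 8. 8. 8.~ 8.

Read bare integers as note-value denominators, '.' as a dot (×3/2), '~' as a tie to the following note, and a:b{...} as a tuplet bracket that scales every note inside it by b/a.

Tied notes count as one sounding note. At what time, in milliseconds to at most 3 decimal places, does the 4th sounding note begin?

note 4 onset = 9/2b = 1491.713ms

1. 0.0ms @ 0 + 497.238ms (3/2)
2. 497.238ms @ 3/2 + 745.856ms (9/4)
3. 1243.094ms @ 15/4 + 248.619ms (3/4)
4. 1491.713ms @ 9/2 + 497.238ms (3/2)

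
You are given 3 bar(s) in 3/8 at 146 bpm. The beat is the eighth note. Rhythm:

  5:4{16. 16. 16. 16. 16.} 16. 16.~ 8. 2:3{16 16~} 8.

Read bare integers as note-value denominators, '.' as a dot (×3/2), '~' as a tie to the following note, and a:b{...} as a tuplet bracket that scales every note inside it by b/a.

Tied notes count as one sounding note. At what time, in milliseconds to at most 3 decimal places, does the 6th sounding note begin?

1. 0.0ms @ 0 + 246.575ms (3/5)
2. 246.575ms @ 3/5 + 246.575ms (3/5)
3. 493.151ms @ 6/5 + 246.575ms (3/5)
4. 739.726ms @ 9/5 + 246.575ms (3/5)
5. 986.301ms @ 12/5 + 246.575ms (3/5)
6. 1232.877ms @ 3 + 308.219ms (3/4)
7. 1541.096ms @ 15/4 + 924.658ms (9/4)
8. 2465.753ms @ 6 + 308.219ms (3/4)
9. 2773.973ms @ 27/4 + 924.658ms (9/4)

note 6 onset = 3b = 1232.877ms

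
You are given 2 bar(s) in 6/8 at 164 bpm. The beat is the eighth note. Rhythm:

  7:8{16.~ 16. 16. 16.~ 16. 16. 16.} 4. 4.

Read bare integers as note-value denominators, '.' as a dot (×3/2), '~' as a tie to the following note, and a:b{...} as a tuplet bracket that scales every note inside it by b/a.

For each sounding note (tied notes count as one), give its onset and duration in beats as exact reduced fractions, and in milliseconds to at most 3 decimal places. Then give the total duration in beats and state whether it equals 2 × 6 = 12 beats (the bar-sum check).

1) 0.0ms=0b +627.178ms=12/7b
2) 627.178ms=12/7b +313.589ms=6/7b
3) 940.767ms=18/7b +627.178ms=12/7b
4) 1567.944ms=30/7b +313.589ms=6/7b
5) 1881.533ms=36/7b +313.589ms=6/7b
6) 2195.122ms=6b +1097.561ms=3b
7) 3292.683ms=9b +1097.561ms=3b
Σ=12b of 12 (164bpm 6/8) — PASS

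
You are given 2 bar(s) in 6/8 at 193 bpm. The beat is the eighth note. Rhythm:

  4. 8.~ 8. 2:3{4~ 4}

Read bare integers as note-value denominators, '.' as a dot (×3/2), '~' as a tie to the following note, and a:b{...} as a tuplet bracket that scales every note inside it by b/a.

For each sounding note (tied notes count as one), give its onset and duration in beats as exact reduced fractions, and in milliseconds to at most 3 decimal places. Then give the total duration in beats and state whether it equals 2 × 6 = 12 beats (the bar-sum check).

1) 0.0ms=0b +932.642ms=3b
2) 932.642ms=3b +932.642ms=3b
3) 1865.285ms=6b +1865.285ms=6b
Σ=12b of 12 (193bpm 6/8) — PASS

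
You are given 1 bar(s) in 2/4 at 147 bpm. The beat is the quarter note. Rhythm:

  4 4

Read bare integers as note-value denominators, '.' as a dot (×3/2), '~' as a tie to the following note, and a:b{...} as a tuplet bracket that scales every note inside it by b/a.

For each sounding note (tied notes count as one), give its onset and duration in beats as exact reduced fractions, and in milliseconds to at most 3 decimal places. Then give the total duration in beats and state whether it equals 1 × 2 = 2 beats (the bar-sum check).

1) 0.0ms=0b +408.163ms=1b
2) 408.163ms=1b +408.163ms=1b
Σ=2b of 2 (147bpm 2/4) — PASS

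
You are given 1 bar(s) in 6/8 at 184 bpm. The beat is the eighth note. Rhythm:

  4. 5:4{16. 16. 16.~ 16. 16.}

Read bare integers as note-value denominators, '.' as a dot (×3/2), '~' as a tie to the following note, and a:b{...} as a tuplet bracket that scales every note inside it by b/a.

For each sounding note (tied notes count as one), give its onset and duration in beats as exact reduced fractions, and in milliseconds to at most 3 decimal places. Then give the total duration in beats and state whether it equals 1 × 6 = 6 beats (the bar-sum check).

1) 0.0ms=0b +978.261ms=3b
2) 978.261ms=3b +195.652ms=3/5b
3) 1173.913ms=18/5b +195.652ms=3/5b
4) 1369.565ms=21/5b +391.304ms=6/5b
5) 1760.87ms=27/5b +195.652ms=3/5b
Σ=6b of 6 (184bpm 6/8) — PASS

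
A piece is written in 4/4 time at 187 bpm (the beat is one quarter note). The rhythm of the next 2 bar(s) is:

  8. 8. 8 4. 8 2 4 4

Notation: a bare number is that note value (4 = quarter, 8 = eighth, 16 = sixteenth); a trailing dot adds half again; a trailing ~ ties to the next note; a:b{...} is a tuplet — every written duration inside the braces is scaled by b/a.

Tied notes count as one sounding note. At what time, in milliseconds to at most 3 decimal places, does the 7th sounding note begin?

note 7 onset = 6b = 1925.134ms

1. 0.0ms @ 0 + 240.642ms (3/4)
2. 240.642ms @ 3/4 + 240.642ms (3/4)
3. 481.283ms @ 3/2 + 160.428ms (1/2)
4. 641.711ms @ 2 + 481.283ms (3/2)
5. 1122.995ms @ 7/2 + 160.428ms (1/2)
6. 1283.422ms @ 4 + 641.711ms (2)
7. 1925.134ms @ 6 + 320.856ms (1)
8. 2245.989ms @ 7 + 320.856ms (1)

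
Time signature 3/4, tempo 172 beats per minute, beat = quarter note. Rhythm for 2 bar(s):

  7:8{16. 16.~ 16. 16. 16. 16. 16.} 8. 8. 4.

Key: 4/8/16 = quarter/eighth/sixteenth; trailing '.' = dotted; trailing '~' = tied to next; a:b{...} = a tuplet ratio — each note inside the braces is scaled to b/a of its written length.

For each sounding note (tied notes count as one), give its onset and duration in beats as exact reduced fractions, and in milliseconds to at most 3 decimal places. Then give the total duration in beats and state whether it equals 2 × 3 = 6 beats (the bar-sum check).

1) 0.0ms=0b +149.502ms=3/7b
2) 149.502ms=3/7b +299.003ms=6/7b
3) 448.505ms=9/7b +149.502ms=3/7b
4) 598.007ms=12/7b +149.502ms=3/7b
5) 747.508ms=15/7b +149.502ms=3/7b
6) 897.01ms=18/7b +149.502ms=3/7b
7) 1046.512ms=3b +261.628ms=3/4b
8) 1308.14ms=15/4b +261.628ms=3/4b
9) 1569.767ms=9/2b +523.256ms=3/2b
Σ=6b of 6 (172bpm 3/4) — PASS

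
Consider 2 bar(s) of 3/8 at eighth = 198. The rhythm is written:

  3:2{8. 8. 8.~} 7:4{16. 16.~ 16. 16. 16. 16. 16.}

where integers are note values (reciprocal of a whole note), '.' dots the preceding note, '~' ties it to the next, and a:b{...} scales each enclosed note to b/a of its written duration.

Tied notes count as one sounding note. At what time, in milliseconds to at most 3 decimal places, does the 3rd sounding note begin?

note 3 onset = 2b = 606.061ms

1. 0.0ms @ 0 + 303.03ms (1)
2. 303.03ms @ 1 + 303.03ms (1)
3. 606.061ms @ 2 + 432.9ms (10/7)
4. 1038.961ms @ 24/7 + 259.74ms (6/7)
5. 1298.701ms @ 30/7 + 129.87ms (3/7)
6. 1428.571ms @ 33/7 + 129.87ms (3/7)
7. 1558.442ms @ 36/7 + 129.87ms (3/7)
8. 1688.312ms @ 39/7 + 129.87ms (3/7)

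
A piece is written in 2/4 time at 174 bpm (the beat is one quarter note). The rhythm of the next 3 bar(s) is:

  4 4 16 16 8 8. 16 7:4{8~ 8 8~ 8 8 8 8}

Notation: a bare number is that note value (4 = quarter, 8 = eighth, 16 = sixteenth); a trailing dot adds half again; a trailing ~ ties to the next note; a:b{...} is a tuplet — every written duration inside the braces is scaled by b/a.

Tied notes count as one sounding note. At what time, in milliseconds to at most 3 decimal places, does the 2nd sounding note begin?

1. 0.0ms @ 0 + 344.828ms (1)
2. 344.828ms @ 1 + 344.828ms (1)
3. 689.655ms @ 2 + 86.207ms (1/4)
4. 775.862ms @ 9/4 + 86.207ms (1/4)
5. 862.069ms @ 5/2 + 172.414ms (1/2)
6. 1034.483ms @ 3 + 258.621ms (3/4)
7. 1293.103ms @ 15/4 + 86.207ms (1/4)
8. 1379.31ms @ 4 + 197.044ms (4/7)
9. 1576.355ms @ 32/7 + 197.044ms (4/7)
10. 1773.399ms @ 36/7 + 98.522ms (2/7)
11. 1871.921ms @ 38/7 + 98.522ms (2/7)
12. 1970.443ms @ 40/7 + 98.522ms (2/7)

note 2 onset = 1b = 344.828ms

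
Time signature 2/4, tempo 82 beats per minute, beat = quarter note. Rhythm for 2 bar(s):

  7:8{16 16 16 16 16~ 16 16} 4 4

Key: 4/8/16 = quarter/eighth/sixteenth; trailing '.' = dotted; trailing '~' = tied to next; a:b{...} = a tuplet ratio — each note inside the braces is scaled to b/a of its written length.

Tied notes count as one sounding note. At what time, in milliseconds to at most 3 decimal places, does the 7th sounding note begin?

1. 0.0ms @ 0 + 209.059ms (2/7)
2. 209.059ms @ 2/7 + 209.059ms (2/7)
3. 418.118ms @ 4/7 + 209.059ms (2/7)
4. 627.178ms @ 6/7 + 209.059ms (2/7)
5. 836.237ms @ 8/7 + 418.118ms (4/7)
6. 1254.355ms @ 12/7 + 209.059ms (2/7)
7. 1463.415ms @ 2 + 731.707ms (1)
8. 2195.122ms @ 3 + 731.707ms (1)

note 7 onset = 2b = 1463.415ms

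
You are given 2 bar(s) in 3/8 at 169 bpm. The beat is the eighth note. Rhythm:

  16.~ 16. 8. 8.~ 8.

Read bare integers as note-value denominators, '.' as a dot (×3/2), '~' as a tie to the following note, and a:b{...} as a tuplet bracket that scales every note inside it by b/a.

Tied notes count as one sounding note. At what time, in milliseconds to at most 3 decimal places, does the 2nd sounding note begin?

1. 0.0ms @ 0 + 532.544ms (3/2)
2. 532.544ms @ 3/2 + 532.544ms (3/2)
3. 1065.089ms @ 3 + 1065.089ms (3)

note 2 onset = 3/2b = 532.544ms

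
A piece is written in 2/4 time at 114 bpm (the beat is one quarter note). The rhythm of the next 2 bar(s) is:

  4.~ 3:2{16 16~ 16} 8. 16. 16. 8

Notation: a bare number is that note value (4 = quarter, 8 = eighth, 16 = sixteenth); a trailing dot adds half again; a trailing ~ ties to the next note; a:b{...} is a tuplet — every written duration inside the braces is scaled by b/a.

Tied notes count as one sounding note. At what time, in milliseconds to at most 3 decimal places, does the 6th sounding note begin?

1. 0.0ms @ 0 + 877.193ms (5/3)
2. 877.193ms @ 5/3 + 175.439ms (1/3)
3. 1052.632ms @ 2 + 394.737ms (3/4)
4. 1447.368ms @ 11/4 + 197.368ms (3/8)
5. 1644.737ms @ 25/8 + 197.368ms (3/8)
6. 1842.105ms @ 7/2 + 263.158ms (1/2)

note 6 onset = 7/2b = 1842.105ms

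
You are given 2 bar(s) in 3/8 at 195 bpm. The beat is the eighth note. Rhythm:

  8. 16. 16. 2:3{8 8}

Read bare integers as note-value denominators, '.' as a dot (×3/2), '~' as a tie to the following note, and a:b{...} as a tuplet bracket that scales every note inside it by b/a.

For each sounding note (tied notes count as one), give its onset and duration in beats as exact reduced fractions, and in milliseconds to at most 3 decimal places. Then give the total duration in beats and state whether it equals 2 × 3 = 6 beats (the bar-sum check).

1) 0.0ms=0b +461.538ms=3/2b
2) 461.538ms=3/2b +230.769ms=3/4b
3) 692.308ms=9/4b +230.769ms=3/4b
4) 923.077ms=3b +461.538ms=3/2b
5) 1384.615ms=9/2b +461.538ms=3/2b
Σ=6b of 6 (195bpm 3/8) — PASS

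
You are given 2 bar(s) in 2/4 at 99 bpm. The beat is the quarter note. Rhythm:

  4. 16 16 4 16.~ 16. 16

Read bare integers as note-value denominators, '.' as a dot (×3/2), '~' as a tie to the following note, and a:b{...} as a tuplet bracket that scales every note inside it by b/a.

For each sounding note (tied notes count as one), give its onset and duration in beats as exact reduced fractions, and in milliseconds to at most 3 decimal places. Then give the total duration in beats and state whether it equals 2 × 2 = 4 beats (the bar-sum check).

1) 0.0ms=0b +909.091ms=3/2b
2) 909.091ms=3/2b +151.515ms=1/4b
3) 1060.606ms=7/4b +151.515ms=1/4b
4) 1212.121ms=2b +606.061ms=1b
5) 1818.182ms=3b +454.545ms=3/4b
6) 2272.727ms=15/4b +151.515ms=1/4b
Σ=4b of 4 (99bpm 2/4) — PASS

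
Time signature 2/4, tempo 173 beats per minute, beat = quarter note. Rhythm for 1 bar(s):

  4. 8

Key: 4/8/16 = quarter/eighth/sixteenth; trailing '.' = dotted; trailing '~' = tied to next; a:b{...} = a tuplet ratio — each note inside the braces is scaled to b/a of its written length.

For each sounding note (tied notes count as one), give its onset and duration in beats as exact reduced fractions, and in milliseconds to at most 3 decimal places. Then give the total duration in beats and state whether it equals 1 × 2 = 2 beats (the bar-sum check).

1) 0.0ms=0b +520.231ms=3/2b
2) 520.231ms=3/2b +173.41ms=1/2b
Σ=2b of 2 (173bpm 2/4) — PASS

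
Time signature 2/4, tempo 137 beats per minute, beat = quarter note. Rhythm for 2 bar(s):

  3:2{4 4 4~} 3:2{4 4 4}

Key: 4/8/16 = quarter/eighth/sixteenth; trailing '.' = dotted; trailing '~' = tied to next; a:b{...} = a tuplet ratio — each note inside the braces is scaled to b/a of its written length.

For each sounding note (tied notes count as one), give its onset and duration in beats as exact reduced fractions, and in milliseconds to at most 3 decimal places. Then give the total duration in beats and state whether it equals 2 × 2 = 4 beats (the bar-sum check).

1) 0.0ms=0b +291.971ms=2/3b
2) 291.971ms=2/3b +291.971ms=2/3b
3) 583.942ms=4/3b +583.942ms=4/3b
4) 1167.883ms=8/3b +291.971ms=2/3b
5) 1459.854ms=10/3b +291.971ms=2/3b
Σ=4b of 4 (137bpm 2/4) — PASS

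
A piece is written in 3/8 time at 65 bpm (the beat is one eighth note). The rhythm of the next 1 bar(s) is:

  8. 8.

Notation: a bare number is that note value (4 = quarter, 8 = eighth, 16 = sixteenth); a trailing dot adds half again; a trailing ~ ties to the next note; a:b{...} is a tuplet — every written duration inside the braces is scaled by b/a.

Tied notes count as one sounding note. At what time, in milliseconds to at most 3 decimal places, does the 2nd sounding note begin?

note 2 onset = 3/2b = 1384.615ms

1. 0.0ms @ 0 + 1384.615ms (3/2)
2. 1384.615ms @ 3/2 + 1384.615ms (3/2)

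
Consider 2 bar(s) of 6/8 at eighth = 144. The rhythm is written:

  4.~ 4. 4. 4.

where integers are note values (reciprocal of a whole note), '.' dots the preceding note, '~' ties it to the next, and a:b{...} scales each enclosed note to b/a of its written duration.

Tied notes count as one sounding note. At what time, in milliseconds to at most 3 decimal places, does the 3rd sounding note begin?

note 3 onset = 9b = 3750.0ms

1. 0.0ms @ 0 + 2500.0ms (6)
2. 2500.0ms @ 6 + 1250.0ms (3)
3. 3750.0ms @ 9 + 1250.0ms (3)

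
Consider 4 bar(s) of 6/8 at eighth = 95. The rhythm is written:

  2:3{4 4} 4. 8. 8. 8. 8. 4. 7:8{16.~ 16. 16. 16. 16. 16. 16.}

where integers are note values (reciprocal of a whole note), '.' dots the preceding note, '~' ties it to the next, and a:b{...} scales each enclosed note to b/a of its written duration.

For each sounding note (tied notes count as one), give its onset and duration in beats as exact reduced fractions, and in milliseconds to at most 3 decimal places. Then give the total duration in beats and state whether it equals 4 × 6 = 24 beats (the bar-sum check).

1) 0.0ms=0b +1894.737ms=3b
2) 1894.737ms=3b +1894.737ms=3b
3) 3789.474ms=6b +1894.737ms=3b
4) 5684.211ms=9b +947.368ms=3/2b
5) 6631.579ms=21/2b +947.368ms=3/2b
6) 7578.947ms=12b +947.368ms=3/2b
7) 8526.316ms=27/2b +947.368ms=3/2b
8) 9473.684ms=15b +1894.737ms=3b
9) 11368.421ms=18b +1082.707ms=12/7b
10) 12451.128ms=138/7b +541.353ms=6/7b
11) 12992.481ms=144/7b +541.353ms=6/7b
12) 13533.835ms=150/7b +541.353ms=6/7b
13) 14075.188ms=156/7b +541.353ms=6/7b
14) 14616.541ms=162/7b +541.353ms=6/7b
Σ=24b of 24 (95bpm 6/8) — PASS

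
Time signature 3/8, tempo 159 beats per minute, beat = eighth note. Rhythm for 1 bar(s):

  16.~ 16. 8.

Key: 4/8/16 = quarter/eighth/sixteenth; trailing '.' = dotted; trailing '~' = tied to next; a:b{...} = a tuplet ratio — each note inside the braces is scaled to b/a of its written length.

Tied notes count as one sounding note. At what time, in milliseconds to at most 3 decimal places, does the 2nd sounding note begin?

note 2 onset = 3/2b = 566.038ms

1. 0.0ms @ 0 + 566.038ms (3/2)
2. 566.038ms @ 3/2 + 566.038ms (3/2)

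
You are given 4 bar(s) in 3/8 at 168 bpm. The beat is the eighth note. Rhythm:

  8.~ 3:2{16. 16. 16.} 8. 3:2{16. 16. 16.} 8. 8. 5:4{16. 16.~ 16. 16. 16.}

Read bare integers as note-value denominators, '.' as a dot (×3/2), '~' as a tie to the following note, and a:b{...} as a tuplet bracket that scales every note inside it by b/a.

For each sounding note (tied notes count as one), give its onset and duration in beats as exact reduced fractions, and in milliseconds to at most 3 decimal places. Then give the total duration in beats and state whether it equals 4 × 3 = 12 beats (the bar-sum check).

1) 0.0ms=0b +714.286ms=2b
2) 714.286ms=2b +178.571ms=1/2b
3) 892.857ms=5/2b +178.571ms=1/2b
4) 1071.429ms=3b +535.714ms=3/2b
5) 1607.143ms=9/2b +178.571ms=1/2b
6) 1785.714ms=5b +178.571ms=1/2b
7) 1964.286ms=11/2b +178.571ms=1/2b
8) 2142.857ms=6b +535.714ms=3/2b
9) 2678.571ms=15/2b +535.714ms=3/2b
10) 3214.286ms=9b +214.286ms=3/5b
11) 3428.571ms=48/5b +428.571ms=6/5b
12) 3857.143ms=54/5b +214.286ms=3/5b
13) 4071.429ms=57/5b +214.286ms=3/5b
Σ=12b of 12 (168bpm 3/8) — PASS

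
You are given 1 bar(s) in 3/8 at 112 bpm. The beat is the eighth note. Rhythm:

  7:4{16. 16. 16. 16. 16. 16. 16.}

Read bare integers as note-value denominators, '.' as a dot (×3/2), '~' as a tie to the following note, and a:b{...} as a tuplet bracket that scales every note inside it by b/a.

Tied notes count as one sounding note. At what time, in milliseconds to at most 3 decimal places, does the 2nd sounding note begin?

1. 0.0ms @ 0 + 229.592ms (3/7)
2. 229.592ms @ 3/7 + 229.592ms (3/7)
3. 459.184ms @ 6/7 + 229.592ms (3/7)
4. 688.776ms @ 9/7 + 229.592ms (3/7)
5. 918.367ms @ 12/7 + 229.592ms (3/7)
6. 1147.959ms @ 15/7 + 229.592ms (3/7)
7. 1377.551ms @ 18/7 + 229.592ms (3/7)

note 2 onset = 3/7b = 229.592ms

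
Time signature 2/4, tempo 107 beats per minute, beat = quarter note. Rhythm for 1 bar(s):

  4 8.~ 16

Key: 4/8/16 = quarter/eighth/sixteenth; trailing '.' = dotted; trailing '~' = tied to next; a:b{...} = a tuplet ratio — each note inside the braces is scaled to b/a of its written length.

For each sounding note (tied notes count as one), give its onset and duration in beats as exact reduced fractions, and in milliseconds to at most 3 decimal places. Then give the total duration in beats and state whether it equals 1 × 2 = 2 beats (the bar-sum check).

1) 0.0ms=0b +560.748ms=1b
2) 560.748ms=1b +560.748ms=1b
Σ=2b of 2 (107bpm 2/4) — PASS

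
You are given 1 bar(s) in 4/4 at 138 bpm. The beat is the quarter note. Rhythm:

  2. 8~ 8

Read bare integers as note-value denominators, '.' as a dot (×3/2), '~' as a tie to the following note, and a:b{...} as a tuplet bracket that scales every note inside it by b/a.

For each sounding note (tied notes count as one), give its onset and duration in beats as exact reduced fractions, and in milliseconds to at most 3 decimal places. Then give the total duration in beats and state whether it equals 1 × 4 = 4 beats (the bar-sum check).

1) 0.0ms=0b +1304.348ms=3b
2) 1304.348ms=3b +434.783ms=1b
Σ=4b of 4 (138bpm 4/4) — PASS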